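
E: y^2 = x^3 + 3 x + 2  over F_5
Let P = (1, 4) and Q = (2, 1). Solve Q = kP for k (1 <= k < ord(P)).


Enumerate multiples of P until we hit Q = (2, 1):
  1P = (1, 4)
  2P = (2, 4)
  3P = (2, 1)
Match found at i = 3.

k = 3


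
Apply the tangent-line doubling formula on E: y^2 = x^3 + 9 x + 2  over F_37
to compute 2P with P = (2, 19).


Doubling: s = (3 x1^2 + a) / (2 y1)
s = (3*2^2 + 9) / (2*19) mod 37 = 21
x3 = s^2 - 2 x1 mod 37 = 21^2 - 2*2 = 30
y3 = s (x1 - x3) - y1 mod 37 = 21 * (2 - 30) - 19 = 22

2P = (30, 22)


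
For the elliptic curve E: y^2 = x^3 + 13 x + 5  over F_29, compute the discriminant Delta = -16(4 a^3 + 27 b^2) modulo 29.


4 a^3 + 27 b^2 = 4*13^3 + 27*5^2 = 8788 + 675 = 9463
Delta = -16 * (9463) = -151408
Delta mod 29 = 1

Delta = 1 (mod 29)


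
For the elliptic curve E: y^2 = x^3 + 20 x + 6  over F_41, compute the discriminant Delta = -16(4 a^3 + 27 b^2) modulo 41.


4 a^3 + 27 b^2 = 4*20^3 + 27*6^2 = 32000 + 972 = 32972
Delta = -16 * (32972) = -527552
Delta mod 41 = 36

Delta = 36 (mod 41)


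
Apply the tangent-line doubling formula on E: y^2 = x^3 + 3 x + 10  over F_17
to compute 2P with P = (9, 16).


Doubling: s = (3 x1^2 + a) / (2 y1)
s = (3*9^2 + 3) / (2*16) mod 17 = 13
x3 = s^2 - 2 x1 mod 17 = 13^2 - 2*9 = 15
y3 = s (x1 - x3) - y1 mod 17 = 13 * (9 - 15) - 16 = 8

2P = (15, 8)


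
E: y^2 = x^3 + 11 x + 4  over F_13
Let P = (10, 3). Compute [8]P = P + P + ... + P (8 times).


k = 8 = 1000_2 (binary, LSB first: 0001)
Double-and-add from P = (10, 3):
  bit 0 = 0: acc unchanged = O
  bit 1 = 0: acc unchanged = O
  bit 2 = 0: acc unchanged = O
  bit 3 = 1: acc = O + (10, 10) = (10, 10)

8P = (10, 10)


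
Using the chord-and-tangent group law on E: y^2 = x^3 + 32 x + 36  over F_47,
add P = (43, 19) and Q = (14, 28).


P != Q, so use the chord formula.
s = (y2 - y1) / (x2 - x1) = (9) / (18) mod 47 = 24
x3 = s^2 - x1 - x2 mod 47 = 24^2 - 43 - 14 = 2
y3 = s (x1 - x3) - y1 mod 47 = 24 * (43 - 2) - 19 = 25

P + Q = (2, 25)


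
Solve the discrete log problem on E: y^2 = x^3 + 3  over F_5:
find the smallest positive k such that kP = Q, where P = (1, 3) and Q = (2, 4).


Enumerate multiples of P until we hit Q = (2, 4):
  1P = (1, 3)
  2P = (2, 4)
Match found at i = 2.

k = 2


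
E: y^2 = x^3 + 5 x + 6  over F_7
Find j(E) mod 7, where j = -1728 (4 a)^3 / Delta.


Delta = -16(4 a^3 + 27 b^2) mod 7 = 3
-1728 * (4 a)^3 = -1728 * (4*5)^3 mod 7 = 6
j = 6 * 3^(-1) mod 7 = 2

j = 2 (mod 7)


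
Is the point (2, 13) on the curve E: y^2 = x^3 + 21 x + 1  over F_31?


Check whether y^2 = x^3 + 21 x + 1 (mod 31) for (x, y) = (2, 13).
LHS: y^2 = 13^2 mod 31 = 14
RHS: x^3 + 21 x + 1 = 2^3 + 21*2 + 1 mod 31 = 20
LHS != RHS

No, not on the curve


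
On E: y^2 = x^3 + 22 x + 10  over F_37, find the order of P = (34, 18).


Compute successive multiples of P until we hit O:
  1P = (34, 18)
  2P = (2, 5)
  3P = (27, 23)
  4P = (12, 35)
  5P = (1, 12)
  6P = (32, 16)
  7P = (9, 7)
  8P = (10, 34)
  ... (continuing to 31P)
  31P = O

ord(P) = 31


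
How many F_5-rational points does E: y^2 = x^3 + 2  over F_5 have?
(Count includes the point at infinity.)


For each x in F_5, count y with y^2 = x^3 + 0 x + 2 mod 5:
  x = 2: RHS = 0, y in [0]  -> 1 point(s)
  x = 3: RHS = 4, y in [2, 3]  -> 2 point(s)
  x = 4: RHS = 1, y in [1, 4]  -> 2 point(s)
Affine points: 5. Add the point at infinity: total = 6.

#E(F_5) = 6


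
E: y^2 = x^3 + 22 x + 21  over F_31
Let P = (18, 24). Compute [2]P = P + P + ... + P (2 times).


k = 2 = 10_2 (binary, LSB first: 01)
Double-and-add from P = (18, 24):
  bit 0 = 0: acc unchanged = O
  bit 1 = 1: acc = O + (14, 2) = (14, 2)

2P = (14, 2)


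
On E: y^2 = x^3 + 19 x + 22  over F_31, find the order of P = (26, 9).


Compute successive multiples of P until we hit O:
  1P = (26, 9)
  2P = (30, 8)
  3P = (8, 2)
  4P = (16, 19)
  5P = (21, 17)
  6P = (25, 8)
  7P = (12, 5)
  8P = (7, 23)
  ... (continuing to 34P)
  34P = O

ord(P) = 34


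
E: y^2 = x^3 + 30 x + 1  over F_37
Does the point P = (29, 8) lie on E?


Check whether y^2 = x^3 + 30 x + 1 (mod 37) for (x, y) = (29, 8).
LHS: y^2 = 8^2 mod 37 = 27
RHS: x^3 + 30 x + 1 = 29^3 + 30*29 + 1 mod 37 = 26
LHS != RHS

No, not on the curve


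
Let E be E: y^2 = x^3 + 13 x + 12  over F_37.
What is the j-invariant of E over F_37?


Delta = -16(4 a^3 + 27 b^2) mod 37 = 18
-1728 * (4 a)^3 = -1728 * (4*13)^3 mod 37 = 14
j = 14 * 18^(-1) mod 37 = 9

j = 9 (mod 37)


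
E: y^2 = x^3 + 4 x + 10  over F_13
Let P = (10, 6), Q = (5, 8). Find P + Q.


P != Q, so use the chord formula.
s = (y2 - y1) / (x2 - x1) = (2) / (8) mod 13 = 10
x3 = s^2 - x1 - x2 mod 13 = 10^2 - 10 - 5 = 7
y3 = s (x1 - x3) - y1 mod 13 = 10 * (10 - 7) - 6 = 11

P + Q = (7, 11)


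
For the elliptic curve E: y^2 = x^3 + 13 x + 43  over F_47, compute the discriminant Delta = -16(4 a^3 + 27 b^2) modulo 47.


4 a^3 + 27 b^2 = 4*13^3 + 27*43^2 = 8788 + 49923 = 58711
Delta = -16 * (58711) = -939376
Delta mod 47 = 13

Delta = 13 (mod 47)


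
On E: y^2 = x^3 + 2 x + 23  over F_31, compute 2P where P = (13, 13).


Doubling: s = (3 x1^2 + a) / (2 y1)
s = (3*13^2 + 2) / (2*13) mod 31 = 16
x3 = s^2 - 2 x1 mod 31 = 16^2 - 2*13 = 13
y3 = s (x1 - x3) - y1 mod 31 = 16 * (13 - 13) - 13 = 18

2P = (13, 18)


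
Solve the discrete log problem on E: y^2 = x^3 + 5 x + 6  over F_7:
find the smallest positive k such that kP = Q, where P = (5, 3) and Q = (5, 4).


Enumerate multiples of P until we hit Q = (5, 4):
  1P = (5, 3)
  2P = (6, 0)
  3P = (5, 4)
Match found at i = 3.

k = 3


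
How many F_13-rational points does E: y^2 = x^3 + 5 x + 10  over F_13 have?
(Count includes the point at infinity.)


For each x in F_13, count y with y^2 = x^3 + 5 x + 10 mod 13:
  x = 0: RHS = 10, y in [6, 7]  -> 2 point(s)
  x = 1: RHS = 3, y in [4, 9]  -> 2 point(s)
  x = 3: RHS = 0, y in [0]  -> 1 point(s)
  x = 4: RHS = 3, y in [4, 9]  -> 2 point(s)
  x = 5: RHS = 4, y in [2, 11]  -> 2 point(s)
  x = 6: RHS = 9, y in [3, 10]  -> 2 point(s)
  x = 8: RHS = 3, y in [4, 9]  -> 2 point(s)
  x = 9: RHS = 4, y in [2, 11]  -> 2 point(s)
  x = 12: RHS = 4, y in [2, 11]  -> 2 point(s)
Affine points: 17. Add the point at infinity: total = 18.

#E(F_13) = 18


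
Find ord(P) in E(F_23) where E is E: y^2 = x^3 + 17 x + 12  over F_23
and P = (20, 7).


Compute successive multiples of P until we hit O:
  1P = (20, 7)
  2P = (14, 2)
  3P = (21, 19)
  4P = (11, 9)
  5P = (0, 9)
  6P = (6, 10)
  7P = (15, 10)
  8P = (4, 11)
  ... (continuing to 31P)
  31P = O

ord(P) = 31


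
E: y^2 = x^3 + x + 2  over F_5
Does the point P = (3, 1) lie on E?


Check whether y^2 = x^3 + 1 x + 2 (mod 5) for (x, y) = (3, 1).
LHS: y^2 = 1^2 mod 5 = 1
RHS: x^3 + 1 x + 2 = 3^3 + 1*3 + 2 mod 5 = 2
LHS != RHS

No, not on the curve


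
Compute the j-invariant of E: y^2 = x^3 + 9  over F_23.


Delta = -16(4 a^3 + 27 b^2) mod 23 = 14
-1728 * (4 a)^3 = -1728 * (4*0)^3 mod 23 = 0
j = 0 * 14^(-1) mod 23 = 0

j = 0 (mod 23)


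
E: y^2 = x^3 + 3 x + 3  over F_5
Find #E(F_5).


For each x in F_5, count y with y^2 = x^3 + 3 x + 3 mod 5:
  x = 3: RHS = 4, y in [2, 3]  -> 2 point(s)
  x = 4: RHS = 4, y in [2, 3]  -> 2 point(s)
Affine points: 4. Add the point at infinity: total = 5.

#E(F_5) = 5


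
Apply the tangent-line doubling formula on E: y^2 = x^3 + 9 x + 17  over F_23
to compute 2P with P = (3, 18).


Doubling: s = (3 x1^2 + a) / (2 y1)
s = (3*3^2 + 9) / (2*18) mod 23 = 1
x3 = s^2 - 2 x1 mod 23 = 1^2 - 2*3 = 18
y3 = s (x1 - x3) - y1 mod 23 = 1 * (3 - 18) - 18 = 13

2P = (18, 13)


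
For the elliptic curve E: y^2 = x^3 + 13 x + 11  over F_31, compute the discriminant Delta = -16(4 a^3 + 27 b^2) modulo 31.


4 a^3 + 27 b^2 = 4*13^3 + 27*11^2 = 8788 + 3267 = 12055
Delta = -16 * (12055) = -192880
Delta mod 31 = 2

Delta = 2 (mod 31)


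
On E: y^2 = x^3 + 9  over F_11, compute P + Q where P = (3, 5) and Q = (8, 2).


P != Q, so use the chord formula.
s = (y2 - y1) / (x2 - x1) = (8) / (5) mod 11 = 6
x3 = s^2 - x1 - x2 mod 11 = 6^2 - 3 - 8 = 3
y3 = s (x1 - x3) - y1 mod 11 = 6 * (3 - 3) - 5 = 6

P + Q = (3, 6)


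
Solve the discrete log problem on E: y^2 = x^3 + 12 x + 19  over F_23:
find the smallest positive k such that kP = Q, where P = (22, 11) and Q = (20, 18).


Enumerate multiples of P until we hit Q = (20, 18):
  1P = (22, 11)
  2P = (20, 5)
  3P = (13, 16)
  4P = (15, 3)
  5P = (15, 20)
  6P = (13, 7)
  7P = (20, 18)
Match found at i = 7.

k = 7


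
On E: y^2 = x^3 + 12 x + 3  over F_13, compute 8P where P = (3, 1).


k = 8 = 1000_2 (binary, LSB first: 0001)
Double-and-add from P = (3, 1):
  bit 0 = 0: acc unchanged = O
  bit 1 = 0: acc unchanged = O
  bit 2 = 0: acc unchanged = O
  bit 3 = 1: acc = O + (8, 0) = (8, 0)

8P = (8, 0)


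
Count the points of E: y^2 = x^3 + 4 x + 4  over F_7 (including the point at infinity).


For each x in F_7, count y with y^2 = x^3 + 4 x + 4 mod 7:
  x = 0: RHS = 4, y in [2, 5]  -> 2 point(s)
  x = 1: RHS = 2, y in [3, 4]  -> 2 point(s)
  x = 3: RHS = 1, y in [1, 6]  -> 2 point(s)
  x = 4: RHS = 0, y in [0]  -> 1 point(s)
  x = 5: RHS = 2, y in [3, 4]  -> 2 point(s)
Affine points: 9. Add the point at infinity: total = 10.

#E(F_7) = 10


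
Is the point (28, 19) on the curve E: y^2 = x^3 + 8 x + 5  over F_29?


Check whether y^2 = x^3 + 8 x + 5 (mod 29) for (x, y) = (28, 19).
LHS: y^2 = 19^2 mod 29 = 13
RHS: x^3 + 8 x + 5 = 28^3 + 8*28 + 5 mod 29 = 25
LHS != RHS

No, not on the curve


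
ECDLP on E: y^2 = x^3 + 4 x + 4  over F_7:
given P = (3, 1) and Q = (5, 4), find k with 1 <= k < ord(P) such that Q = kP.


Enumerate multiples of P until we hit Q = (5, 4):
  1P = (3, 1)
  2P = (5, 3)
  3P = (0, 2)
  4P = (1, 3)
  5P = (4, 0)
  6P = (1, 4)
  7P = (0, 5)
  8P = (5, 4)
Match found at i = 8.

k = 8


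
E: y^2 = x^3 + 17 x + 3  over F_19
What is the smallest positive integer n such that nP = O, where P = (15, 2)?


Compute successive multiples of P until we hit O:
  1P = (15, 2)
  2P = (12, 4)
  3P = (3, 9)
  4P = (2, 11)
  5P = (9, 7)
  6P = (11, 1)
  7P = (18, 2)
  8P = (5, 17)
  ... (continuing to 25P)
  25P = O

ord(P) = 25


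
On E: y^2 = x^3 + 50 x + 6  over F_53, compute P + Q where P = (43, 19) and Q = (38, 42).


P != Q, so use the chord formula.
s = (y2 - y1) / (x2 - x1) = (23) / (48) mod 53 = 6
x3 = s^2 - x1 - x2 mod 53 = 6^2 - 43 - 38 = 8
y3 = s (x1 - x3) - y1 mod 53 = 6 * (43 - 8) - 19 = 32

P + Q = (8, 32)


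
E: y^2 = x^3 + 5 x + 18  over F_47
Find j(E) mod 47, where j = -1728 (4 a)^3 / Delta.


Delta = -16(4 a^3 + 27 b^2) mod 47 = 35
-1728 * (4 a)^3 = -1728 * (4*5)^3 mod 47 = 16
j = 16 * 35^(-1) mod 47 = 30

j = 30 (mod 47)


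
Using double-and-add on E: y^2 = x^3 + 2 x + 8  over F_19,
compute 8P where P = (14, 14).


k = 8 = 1000_2 (binary, LSB first: 0001)
Double-and-add from P = (14, 14):
  bit 0 = 0: acc unchanged = O
  bit 1 = 0: acc unchanged = O
  bit 2 = 0: acc unchanged = O
  bit 3 = 1: acc = O + (14, 5) = (14, 5)

8P = (14, 5)


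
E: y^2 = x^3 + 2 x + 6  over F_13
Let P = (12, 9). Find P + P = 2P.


Doubling: s = (3 x1^2 + a) / (2 y1)
s = (3*12^2 + 2) / (2*9) mod 13 = 1
x3 = s^2 - 2 x1 mod 13 = 1^2 - 2*12 = 3
y3 = s (x1 - x3) - y1 mod 13 = 1 * (12 - 3) - 9 = 0

2P = (3, 0)


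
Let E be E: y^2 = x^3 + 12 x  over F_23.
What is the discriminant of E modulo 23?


4 a^3 + 27 b^2 = 4*12^3 + 27*0^2 = 6912 + 0 = 6912
Delta = -16 * (6912) = -110592
Delta mod 23 = 15

Delta = 15 (mod 23)


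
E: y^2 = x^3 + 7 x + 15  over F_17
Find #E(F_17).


For each x in F_17, count y with y^2 = x^3 + 7 x + 15 mod 17:
  x = 0: RHS = 15, y in [7, 10]  -> 2 point(s)
  x = 6: RHS = 1, y in [1, 16]  -> 2 point(s)
  x = 7: RHS = 16, y in [4, 13]  -> 2 point(s)
  x = 9: RHS = 8, y in [5, 12]  -> 2 point(s)
  x = 12: RHS = 8, y in [5, 12]  -> 2 point(s)
  x = 13: RHS = 8, y in [5, 12]  -> 2 point(s)
  x = 14: RHS = 1, y in [1, 16]  -> 2 point(s)
Affine points: 14. Add the point at infinity: total = 15.

#E(F_17) = 15


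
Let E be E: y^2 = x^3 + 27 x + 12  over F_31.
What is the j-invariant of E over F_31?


Delta = -16(4 a^3 + 27 b^2) mod 31 = 13
-1728 * (4 a)^3 = -1728 * (4*27)^3 mod 31 = 30
j = 30 * 13^(-1) mod 31 = 19

j = 19 (mod 31)


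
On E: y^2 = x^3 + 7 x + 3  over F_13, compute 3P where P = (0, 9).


k = 3 = 11_2 (binary, LSB first: 11)
Double-and-add from P = (0, 9):
  bit 0 = 1: acc = O + (0, 9) = (0, 9)
  bit 1 = 1: acc = (0, 9) + (3, 5) = (6, 12)

3P = (6, 12)


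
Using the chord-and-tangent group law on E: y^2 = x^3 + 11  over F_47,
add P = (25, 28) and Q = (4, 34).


P != Q, so use the chord formula.
s = (y2 - y1) / (x2 - x1) = (6) / (26) mod 47 = 40
x3 = s^2 - x1 - x2 mod 47 = 40^2 - 25 - 4 = 20
y3 = s (x1 - x3) - y1 mod 47 = 40 * (25 - 20) - 28 = 31

P + Q = (20, 31)


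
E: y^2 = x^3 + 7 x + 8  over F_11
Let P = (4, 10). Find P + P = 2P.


Doubling: s = (3 x1^2 + a) / (2 y1)
s = (3*4^2 + 7) / (2*10) mod 11 = 0
x3 = s^2 - 2 x1 mod 11 = 0^2 - 2*4 = 3
y3 = s (x1 - x3) - y1 mod 11 = 0 * (4 - 3) - 10 = 1

2P = (3, 1)


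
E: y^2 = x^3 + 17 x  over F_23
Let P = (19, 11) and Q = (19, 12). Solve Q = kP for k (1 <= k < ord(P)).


Enumerate multiples of P until we hit Q = (19, 12):
  1P = (19, 11)
  2P = (1, 15)
  3P = (11, 0)
  4P = (1, 8)
  5P = (19, 12)
Match found at i = 5.

k = 5


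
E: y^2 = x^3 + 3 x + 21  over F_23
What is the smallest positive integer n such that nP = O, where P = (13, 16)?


Compute successive multiples of P until we hit O:
  1P = (13, 16)
  2P = (6, 5)
  3P = (6, 18)
  4P = (13, 7)
  5P = O

ord(P) = 5


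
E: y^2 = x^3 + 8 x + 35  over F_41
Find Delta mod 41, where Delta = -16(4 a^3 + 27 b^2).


4 a^3 + 27 b^2 = 4*8^3 + 27*35^2 = 2048 + 33075 = 35123
Delta = -16 * (35123) = -561968
Delta mod 41 = 19

Delta = 19 (mod 41)


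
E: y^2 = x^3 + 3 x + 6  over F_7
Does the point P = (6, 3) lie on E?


Check whether y^2 = x^3 + 3 x + 6 (mod 7) for (x, y) = (6, 3).
LHS: y^2 = 3^2 mod 7 = 2
RHS: x^3 + 3 x + 6 = 6^3 + 3*6 + 6 mod 7 = 2
LHS = RHS

Yes, on the curve


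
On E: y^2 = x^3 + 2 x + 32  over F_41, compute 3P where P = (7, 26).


k = 3 = 11_2 (binary, LSB first: 11)
Double-and-add from P = (7, 26):
  bit 0 = 1: acc = O + (7, 26) = (7, 26)
  bit 1 = 1: acc = (7, 26) + (17, 10) = (13, 0)

3P = (13, 0)


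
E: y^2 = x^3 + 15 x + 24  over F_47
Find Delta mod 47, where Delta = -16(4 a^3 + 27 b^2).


4 a^3 + 27 b^2 = 4*15^3 + 27*24^2 = 13500 + 15552 = 29052
Delta = -16 * (29052) = -464832
Delta mod 47 = 45

Delta = 45 (mod 47)


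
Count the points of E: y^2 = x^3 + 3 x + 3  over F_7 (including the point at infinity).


For each x in F_7, count y with y^2 = x^3 + 3 x + 3 mod 7:
  x = 1: RHS = 0, y in [0]  -> 1 point(s)
  x = 3: RHS = 4, y in [2, 5]  -> 2 point(s)
  x = 4: RHS = 2, y in [3, 4]  -> 2 point(s)
Affine points: 5. Add the point at infinity: total = 6.

#E(F_7) = 6


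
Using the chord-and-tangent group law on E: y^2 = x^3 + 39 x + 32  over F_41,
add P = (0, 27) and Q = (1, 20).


P != Q, so use the chord formula.
s = (y2 - y1) / (x2 - x1) = (34) / (1) mod 41 = 34
x3 = s^2 - x1 - x2 mod 41 = 34^2 - 0 - 1 = 7
y3 = s (x1 - x3) - y1 mod 41 = 34 * (0 - 7) - 27 = 22

P + Q = (7, 22)


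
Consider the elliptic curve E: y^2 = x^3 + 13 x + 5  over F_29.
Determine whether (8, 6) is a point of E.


Check whether y^2 = x^3 + 13 x + 5 (mod 29) for (x, y) = (8, 6).
LHS: y^2 = 6^2 mod 29 = 7
RHS: x^3 + 13 x + 5 = 8^3 + 13*8 + 5 mod 29 = 12
LHS != RHS

No, not on the curve


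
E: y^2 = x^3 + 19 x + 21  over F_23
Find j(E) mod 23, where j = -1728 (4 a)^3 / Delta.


Delta = -16(4 a^3 + 27 b^2) mod 23 = 22
-1728 * (4 a)^3 = -1728 * (4*19)^3 mod 23 = 6
j = 6 * 22^(-1) mod 23 = 17

j = 17 (mod 23)


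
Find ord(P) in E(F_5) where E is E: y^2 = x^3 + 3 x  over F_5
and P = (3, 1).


Compute successive multiples of P until we hit O:
  1P = (3, 1)
  2P = (4, 4)
  3P = (2, 2)
  4P = (1, 2)
  5P = (0, 0)
  6P = (1, 3)
  7P = (2, 3)
  8P = (4, 1)
  ... (continuing to 10P)
  10P = O

ord(P) = 10


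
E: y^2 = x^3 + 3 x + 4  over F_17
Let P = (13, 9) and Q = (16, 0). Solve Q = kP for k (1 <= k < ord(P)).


Enumerate multiples of P until we hit Q = (16, 0):
  1P = (13, 9)
  2P = (8, 8)
  3P = (11, 5)
  4P = (14, 6)
  5P = (16, 0)
Match found at i = 5.

k = 5


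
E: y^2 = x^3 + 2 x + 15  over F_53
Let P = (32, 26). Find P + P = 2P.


Doubling: s = (3 x1^2 + a) / (2 y1)
s = (3*32^2 + 2) / (2*26) mod 53 = 0
x3 = s^2 - 2 x1 mod 53 = 0^2 - 2*32 = 42
y3 = s (x1 - x3) - y1 mod 53 = 0 * (32 - 42) - 26 = 27

2P = (42, 27)


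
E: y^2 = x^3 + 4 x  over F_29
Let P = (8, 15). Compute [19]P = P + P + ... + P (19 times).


k = 19 = 10011_2 (binary, LSB first: 11001)
Double-and-add from P = (8, 15):
  bit 0 = 1: acc = O + (8, 15) = (8, 15)
  bit 1 = 1: acc = (8, 15) + (4, 15) = (17, 14)
  bit 2 = 0: acc unchanged = (17, 14)
  bit 3 = 0: acc unchanged = (17, 14)
  bit 4 = 1: acc = (17, 14) + (28, 16) = (8, 14)

19P = (8, 14)


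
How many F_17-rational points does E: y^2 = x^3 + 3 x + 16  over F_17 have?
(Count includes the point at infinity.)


For each x in F_17, count y with y^2 = x^3 + 3 x + 16 mod 17:
  x = 0: RHS = 16, y in [4, 13]  -> 2 point(s)
  x = 2: RHS = 13, y in [8, 9]  -> 2 point(s)
  x = 3: RHS = 1, y in [1, 16]  -> 2 point(s)
  x = 8: RHS = 8, y in [5, 12]  -> 2 point(s)
  x = 10: RHS = 9, y in [3, 14]  -> 2 point(s)
  x = 13: RHS = 8, y in [5, 12]  -> 2 point(s)
  x = 15: RHS = 2, y in [6, 11]  -> 2 point(s)
Affine points: 14. Add the point at infinity: total = 15.

#E(F_17) = 15


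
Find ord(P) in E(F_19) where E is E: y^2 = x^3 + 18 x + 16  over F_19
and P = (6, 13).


Compute successive multiples of P until we hit O:
  1P = (6, 13)
  2P = (8, 8)
  3P = (16, 12)
  4P = (1, 15)
  5P = (0, 15)
  6P = (11, 14)
  7P = (18, 15)
  8P = (4, 0)
  ... (continuing to 16P)
  16P = O

ord(P) = 16


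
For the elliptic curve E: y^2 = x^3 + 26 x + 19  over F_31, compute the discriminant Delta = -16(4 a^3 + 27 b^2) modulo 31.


4 a^3 + 27 b^2 = 4*26^3 + 27*19^2 = 70304 + 9747 = 80051
Delta = -16 * (80051) = -1280816
Delta mod 31 = 11

Delta = 11 (mod 31)


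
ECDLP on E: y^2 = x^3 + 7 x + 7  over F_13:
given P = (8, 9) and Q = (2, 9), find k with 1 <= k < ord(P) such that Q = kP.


Enumerate multiples of P until we hit Q = (2, 9):
  1P = (8, 9)
  2P = (7, 10)
  3P = (12, 8)
  4P = (2, 9)
Match found at i = 4.

k = 4


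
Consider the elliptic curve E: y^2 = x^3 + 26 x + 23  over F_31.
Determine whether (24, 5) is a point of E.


Check whether y^2 = x^3 + 26 x + 23 (mod 31) for (x, y) = (24, 5).
LHS: y^2 = 5^2 mod 31 = 25
RHS: x^3 + 26 x + 23 = 24^3 + 26*24 + 23 mod 31 = 25
LHS = RHS

Yes, on the curve


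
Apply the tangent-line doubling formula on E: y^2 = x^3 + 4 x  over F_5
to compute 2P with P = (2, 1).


Doubling: s = (3 x1^2 + a) / (2 y1)
s = (3*2^2 + 4) / (2*1) mod 5 = 3
x3 = s^2 - 2 x1 mod 5 = 3^2 - 2*2 = 0
y3 = s (x1 - x3) - y1 mod 5 = 3 * (2 - 0) - 1 = 0

2P = (0, 0)


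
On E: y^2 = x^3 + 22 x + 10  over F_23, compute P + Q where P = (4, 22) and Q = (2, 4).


P != Q, so use the chord formula.
s = (y2 - y1) / (x2 - x1) = (5) / (21) mod 23 = 9
x3 = s^2 - x1 - x2 mod 23 = 9^2 - 4 - 2 = 6
y3 = s (x1 - x3) - y1 mod 23 = 9 * (4 - 6) - 22 = 6

P + Q = (6, 6)


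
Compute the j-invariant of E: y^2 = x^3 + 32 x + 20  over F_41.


Delta = -16(4 a^3 + 27 b^2) mod 41 = 13
-1728 * (4 a)^3 = -1728 * (4*32)^3 mod 41 = 29
j = 29 * 13^(-1) mod 41 = 18

j = 18 (mod 41)


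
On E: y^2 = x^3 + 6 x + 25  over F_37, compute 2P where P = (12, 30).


k = 2 = 10_2 (binary, LSB first: 01)
Double-and-add from P = (12, 30):
  bit 0 = 0: acc unchanged = O
  bit 1 = 1: acc = O + (23, 34) = (23, 34)

2P = (23, 34)


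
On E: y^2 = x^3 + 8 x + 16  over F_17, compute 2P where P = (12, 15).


Doubling: s = (3 x1^2 + a) / (2 y1)
s = (3*12^2 + 8) / (2*15) mod 17 = 9
x3 = s^2 - 2 x1 mod 17 = 9^2 - 2*12 = 6
y3 = s (x1 - x3) - y1 mod 17 = 9 * (12 - 6) - 15 = 5

2P = (6, 5)


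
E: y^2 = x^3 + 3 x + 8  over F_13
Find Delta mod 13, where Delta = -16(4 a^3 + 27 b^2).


4 a^3 + 27 b^2 = 4*3^3 + 27*8^2 = 108 + 1728 = 1836
Delta = -16 * (1836) = -29376
Delta mod 13 = 4

Delta = 4 (mod 13)


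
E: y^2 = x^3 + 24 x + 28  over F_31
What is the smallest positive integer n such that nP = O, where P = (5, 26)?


Compute successive multiples of P until we hit O:
  1P = (5, 26)
  2P = (4, 23)
  3P = (0, 20)
  4P = (20, 18)
  5P = (14, 16)
  6P = (14, 15)
  7P = (20, 13)
  8P = (0, 11)
  ... (continuing to 11P)
  11P = O

ord(P) = 11


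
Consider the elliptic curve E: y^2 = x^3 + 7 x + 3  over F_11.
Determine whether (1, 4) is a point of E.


Check whether y^2 = x^3 + 7 x + 3 (mod 11) for (x, y) = (1, 4).
LHS: y^2 = 4^2 mod 11 = 5
RHS: x^3 + 7 x + 3 = 1^3 + 7*1 + 3 mod 11 = 0
LHS != RHS

No, not on the curve


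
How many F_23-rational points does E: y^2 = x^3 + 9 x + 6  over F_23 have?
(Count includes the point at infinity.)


For each x in F_23, count y with y^2 = x^3 + 9 x + 6 mod 23:
  x = 0: RHS = 6, y in [11, 12]  -> 2 point(s)
  x = 1: RHS = 16, y in [4, 19]  -> 2 point(s)
  x = 2: RHS = 9, y in [3, 20]  -> 2 point(s)
  x = 6: RHS = 0, y in [0]  -> 1 point(s)
  x = 12: RHS = 2, y in [5, 18]  -> 2 point(s)
  x = 14: RHS = 1, y in [1, 22]  -> 2 point(s)
  x = 17: RHS = 12, y in [9, 14]  -> 2 point(s)
  x = 21: RHS = 3, y in [7, 16]  -> 2 point(s)
Affine points: 15. Add the point at infinity: total = 16.

#E(F_23) = 16


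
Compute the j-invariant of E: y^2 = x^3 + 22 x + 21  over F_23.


Delta = -16(4 a^3 + 27 b^2) mod 23 = 15
-1728 * (4 a)^3 = -1728 * (4*22)^3 mod 23 = 8
j = 8 * 15^(-1) mod 23 = 22

j = 22 (mod 23)


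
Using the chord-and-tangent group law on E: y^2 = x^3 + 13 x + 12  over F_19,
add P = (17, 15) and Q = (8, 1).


P != Q, so use the chord formula.
s = (y2 - y1) / (x2 - x1) = (5) / (10) mod 19 = 10
x3 = s^2 - x1 - x2 mod 19 = 10^2 - 17 - 8 = 18
y3 = s (x1 - x3) - y1 mod 19 = 10 * (17 - 18) - 15 = 13

P + Q = (18, 13)


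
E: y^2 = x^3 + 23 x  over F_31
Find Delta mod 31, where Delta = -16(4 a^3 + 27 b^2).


4 a^3 + 27 b^2 = 4*23^3 + 27*0^2 = 48668 + 0 = 48668
Delta = -16 * (48668) = -778688
Delta mod 31 = 1

Delta = 1 (mod 31)


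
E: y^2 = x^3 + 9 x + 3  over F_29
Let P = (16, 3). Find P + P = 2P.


Doubling: s = (3 x1^2 + a) / (2 y1)
s = (3*16^2 + 9) / (2*3) mod 29 = 28
x3 = s^2 - 2 x1 mod 29 = 28^2 - 2*16 = 27
y3 = s (x1 - x3) - y1 mod 29 = 28 * (16 - 27) - 3 = 8

2P = (27, 8)


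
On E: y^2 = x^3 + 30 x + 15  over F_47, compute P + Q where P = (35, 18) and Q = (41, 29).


P != Q, so use the chord formula.
s = (y2 - y1) / (x2 - x1) = (11) / (6) mod 47 = 41
x3 = s^2 - x1 - x2 mod 47 = 41^2 - 35 - 41 = 7
y3 = s (x1 - x3) - y1 mod 47 = 41 * (35 - 7) - 18 = 2

P + Q = (7, 2)


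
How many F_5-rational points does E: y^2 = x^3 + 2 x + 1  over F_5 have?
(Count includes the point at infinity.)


For each x in F_5, count y with y^2 = x^3 + 2 x + 1 mod 5:
  x = 0: RHS = 1, y in [1, 4]  -> 2 point(s)
  x = 1: RHS = 4, y in [2, 3]  -> 2 point(s)
  x = 3: RHS = 4, y in [2, 3]  -> 2 point(s)
Affine points: 6. Add the point at infinity: total = 7.

#E(F_5) = 7


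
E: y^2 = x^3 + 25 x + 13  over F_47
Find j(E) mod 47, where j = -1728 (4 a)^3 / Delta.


Delta = -16(4 a^3 + 27 b^2) mod 47 = 2
-1728 * (4 a)^3 = -1728 * (4*25)^3 mod 47 = 26
j = 26 * 2^(-1) mod 47 = 13

j = 13 (mod 47)


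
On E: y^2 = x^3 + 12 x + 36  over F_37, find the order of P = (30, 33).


Compute successive multiples of P until we hit O:
  1P = (30, 33)
  2P = (13, 13)
  3P = (32, 6)
  4P = (0, 6)
  5P = (3, 32)
  6P = (14, 32)
  7P = (5, 31)
  8P = (1, 30)
  ... (continuing to 23P)
  23P = O

ord(P) = 23


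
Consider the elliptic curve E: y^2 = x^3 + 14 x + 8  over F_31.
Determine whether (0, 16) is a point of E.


Check whether y^2 = x^3 + 14 x + 8 (mod 31) for (x, y) = (0, 16).
LHS: y^2 = 16^2 mod 31 = 8
RHS: x^3 + 14 x + 8 = 0^3 + 14*0 + 8 mod 31 = 8
LHS = RHS

Yes, on the curve


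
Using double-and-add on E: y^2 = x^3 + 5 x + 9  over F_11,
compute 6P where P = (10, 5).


k = 6 = 110_2 (binary, LSB first: 011)
Double-and-add from P = (10, 5):
  bit 0 = 0: acc unchanged = O
  bit 1 = 1: acc = O + (0, 3) = (0, 3)
  bit 2 = 1: acc = (0, 3) + (1, 9) = (2, 7)

6P = (2, 7)


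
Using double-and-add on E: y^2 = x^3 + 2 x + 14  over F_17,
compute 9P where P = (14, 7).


k = 9 = 1001_2 (binary, LSB first: 1001)
Double-and-add from P = (14, 7):
  bit 0 = 1: acc = O + (14, 7) = (14, 7)
  bit 1 = 0: acc unchanged = (14, 7)
  bit 2 = 0: acc unchanged = (14, 7)
  bit 3 = 1: acc = (14, 7) + (2, 14) = (5, 9)

9P = (5, 9)


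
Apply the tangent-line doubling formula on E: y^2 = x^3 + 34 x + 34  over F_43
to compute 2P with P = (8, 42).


Doubling: s = (3 x1^2 + a) / (2 y1)
s = (3*8^2 + 34) / (2*42) mod 43 = 16
x3 = s^2 - 2 x1 mod 43 = 16^2 - 2*8 = 25
y3 = s (x1 - x3) - y1 mod 43 = 16 * (8 - 25) - 42 = 30

2P = (25, 30)


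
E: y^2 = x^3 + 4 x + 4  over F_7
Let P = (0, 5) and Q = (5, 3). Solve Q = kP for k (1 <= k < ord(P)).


Enumerate multiples of P until we hit Q = (5, 3):
  1P = (0, 5)
  2P = (1, 3)
  3P = (3, 1)
  4P = (5, 4)
  5P = (4, 0)
  6P = (5, 3)
Match found at i = 6.

k = 6


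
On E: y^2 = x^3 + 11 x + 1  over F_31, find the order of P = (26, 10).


Compute successive multiples of P until we hit O:
  1P = (26, 10)
  2P = (4, 4)
  3P = (29, 23)
  4P = (12, 30)
  5P = (2, 0)
  6P = (12, 1)
  7P = (29, 8)
  8P = (4, 27)
  ... (continuing to 10P)
  10P = O

ord(P) = 10


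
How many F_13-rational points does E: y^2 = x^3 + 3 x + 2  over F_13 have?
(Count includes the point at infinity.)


For each x in F_13, count y with y^2 = x^3 + 3 x + 2 mod 13:
  x = 2: RHS = 3, y in [4, 9]  -> 2 point(s)
  x = 3: RHS = 12, y in [5, 8]  -> 2 point(s)
  x = 4: RHS = 0, y in [0]  -> 1 point(s)
  x = 5: RHS = 12, y in [5, 8]  -> 2 point(s)
  x = 9: RHS = 4, y in [2, 11]  -> 2 point(s)
  x = 11: RHS = 1, y in [1, 12]  -> 2 point(s)
Affine points: 11. Add the point at infinity: total = 12.

#E(F_13) = 12


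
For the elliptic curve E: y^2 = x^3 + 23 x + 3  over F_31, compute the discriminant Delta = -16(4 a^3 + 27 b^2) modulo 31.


4 a^3 + 27 b^2 = 4*23^3 + 27*3^2 = 48668 + 243 = 48911
Delta = -16 * (48911) = -782576
Delta mod 31 = 19

Delta = 19 (mod 31)


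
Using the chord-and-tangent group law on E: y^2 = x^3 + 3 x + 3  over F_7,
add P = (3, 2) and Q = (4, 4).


P != Q, so use the chord formula.
s = (y2 - y1) / (x2 - x1) = (2) / (1) mod 7 = 2
x3 = s^2 - x1 - x2 mod 7 = 2^2 - 3 - 4 = 4
y3 = s (x1 - x3) - y1 mod 7 = 2 * (3 - 4) - 2 = 3

P + Q = (4, 3)


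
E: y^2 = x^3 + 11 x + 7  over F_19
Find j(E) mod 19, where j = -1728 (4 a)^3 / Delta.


Delta = -16(4 a^3 + 27 b^2) mod 19 = 10
-1728 * (4 a)^3 = -1728 * (4*11)^3 mod 19 = 7
j = 7 * 10^(-1) mod 19 = 14

j = 14 (mod 19)


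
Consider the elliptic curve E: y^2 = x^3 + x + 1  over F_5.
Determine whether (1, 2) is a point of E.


Check whether y^2 = x^3 + 1 x + 1 (mod 5) for (x, y) = (1, 2).
LHS: y^2 = 2^2 mod 5 = 4
RHS: x^3 + 1 x + 1 = 1^3 + 1*1 + 1 mod 5 = 3
LHS != RHS

No, not on the curve


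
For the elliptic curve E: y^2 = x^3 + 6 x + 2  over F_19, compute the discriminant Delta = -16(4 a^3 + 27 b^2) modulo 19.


4 a^3 + 27 b^2 = 4*6^3 + 27*2^2 = 864 + 108 = 972
Delta = -16 * (972) = -15552
Delta mod 19 = 9

Delta = 9 (mod 19)


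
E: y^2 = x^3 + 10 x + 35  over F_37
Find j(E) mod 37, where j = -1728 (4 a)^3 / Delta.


Delta = -16(4 a^3 + 27 b^2) mod 37 = 21
-1728 * (4 a)^3 = -1728 * (4*10)^3 mod 37 = 1
j = 1 * 21^(-1) mod 37 = 30

j = 30 (mod 37)


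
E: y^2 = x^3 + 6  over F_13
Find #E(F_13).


For each x in F_13, count y with y^2 = x^3 + 0 x + 6 mod 13:
  x = 2: RHS = 1, y in [1, 12]  -> 2 point(s)
  x = 5: RHS = 1, y in [1, 12]  -> 2 point(s)
  x = 6: RHS = 1, y in [1, 12]  -> 2 point(s)
Affine points: 6. Add the point at infinity: total = 7.

#E(F_13) = 7


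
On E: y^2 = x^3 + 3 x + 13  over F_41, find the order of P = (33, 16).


Compute successive multiples of P until we hit O:
  1P = (33, 16)
  2P = (39, 32)
  3P = (8, 37)
  4P = (40, 3)
  5P = (25, 16)
  6P = (24, 25)
  7P = (26, 18)
  8P = (3, 34)
  ... (continuing to 52P)
  52P = O

ord(P) = 52


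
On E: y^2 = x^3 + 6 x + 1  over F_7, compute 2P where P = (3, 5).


Doubling: s = (3 x1^2 + a) / (2 y1)
s = (3*3^2 + 6) / (2*5) mod 7 = 4
x3 = s^2 - 2 x1 mod 7 = 4^2 - 2*3 = 3
y3 = s (x1 - x3) - y1 mod 7 = 4 * (3 - 3) - 5 = 2

2P = (3, 2)


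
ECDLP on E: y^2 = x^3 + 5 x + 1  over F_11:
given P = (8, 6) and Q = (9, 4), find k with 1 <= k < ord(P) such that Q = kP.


Enumerate multiples of P until we hit Q = (9, 4):
  1P = (8, 6)
  2P = (7, 4)
  3P = (0, 10)
  4P = (6, 4)
  5P = (9, 4)
Match found at i = 5.

k = 5


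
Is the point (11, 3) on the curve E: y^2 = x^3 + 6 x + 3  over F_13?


Check whether y^2 = x^3 + 6 x + 3 (mod 13) for (x, y) = (11, 3).
LHS: y^2 = 3^2 mod 13 = 9
RHS: x^3 + 6 x + 3 = 11^3 + 6*11 + 3 mod 13 = 9
LHS = RHS

Yes, on the curve


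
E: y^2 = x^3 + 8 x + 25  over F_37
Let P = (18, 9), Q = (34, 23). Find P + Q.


P != Q, so use the chord formula.
s = (y2 - y1) / (x2 - x1) = (14) / (16) mod 37 = 24
x3 = s^2 - x1 - x2 mod 37 = 24^2 - 18 - 34 = 6
y3 = s (x1 - x3) - y1 mod 37 = 24 * (18 - 6) - 9 = 20

P + Q = (6, 20)


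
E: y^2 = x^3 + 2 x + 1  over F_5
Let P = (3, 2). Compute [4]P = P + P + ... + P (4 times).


k = 4 = 100_2 (binary, LSB first: 001)
Double-and-add from P = (3, 2):
  bit 0 = 0: acc unchanged = O
  bit 1 = 0: acc unchanged = O
  bit 2 = 1: acc = O + (1, 3) = (1, 3)

4P = (1, 3)


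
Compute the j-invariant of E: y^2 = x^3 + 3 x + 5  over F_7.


Delta = -16(4 a^3 + 27 b^2) mod 7 = 2
-1728 * (4 a)^3 = -1728 * (4*3)^3 mod 7 = 6
j = 6 * 2^(-1) mod 7 = 3

j = 3 (mod 7)


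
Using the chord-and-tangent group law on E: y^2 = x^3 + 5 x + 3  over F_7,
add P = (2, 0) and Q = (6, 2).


P != Q, so use the chord formula.
s = (y2 - y1) / (x2 - x1) = (2) / (4) mod 7 = 4
x3 = s^2 - x1 - x2 mod 7 = 4^2 - 2 - 6 = 1
y3 = s (x1 - x3) - y1 mod 7 = 4 * (2 - 1) - 0 = 4

P + Q = (1, 4)


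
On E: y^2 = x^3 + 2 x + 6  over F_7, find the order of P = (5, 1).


Compute successive multiples of P until we hit O:
  1P = (5, 1)
  2P = (4, 6)
  3P = (2, 5)
  4P = (1, 3)
  5P = (3, 5)
  6P = (3, 2)
  7P = (1, 4)
  8P = (2, 2)
  ... (continuing to 11P)
  11P = O

ord(P) = 11


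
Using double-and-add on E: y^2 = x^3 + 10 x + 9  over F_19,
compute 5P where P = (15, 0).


k = 5 = 101_2 (binary, LSB first: 101)
Double-and-add from P = (15, 0):
  bit 0 = 1: acc = O + (15, 0) = (15, 0)
  bit 1 = 0: acc unchanged = (15, 0)
  bit 2 = 1: acc = (15, 0) + O = (15, 0)

5P = (15, 0)


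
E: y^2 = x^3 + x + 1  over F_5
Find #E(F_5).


For each x in F_5, count y with y^2 = x^3 + 1 x + 1 mod 5:
  x = 0: RHS = 1, y in [1, 4]  -> 2 point(s)
  x = 2: RHS = 1, y in [1, 4]  -> 2 point(s)
  x = 3: RHS = 1, y in [1, 4]  -> 2 point(s)
  x = 4: RHS = 4, y in [2, 3]  -> 2 point(s)
Affine points: 8. Add the point at infinity: total = 9.

#E(F_5) = 9


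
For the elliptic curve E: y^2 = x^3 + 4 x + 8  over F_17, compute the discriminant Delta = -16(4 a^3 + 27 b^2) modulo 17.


4 a^3 + 27 b^2 = 4*4^3 + 27*8^2 = 256 + 1728 = 1984
Delta = -16 * (1984) = -31744
Delta mod 17 = 12

Delta = 12 (mod 17)


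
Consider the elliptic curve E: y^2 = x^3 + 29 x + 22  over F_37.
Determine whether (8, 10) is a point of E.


Check whether y^2 = x^3 + 29 x + 22 (mod 37) for (x, y) = (8, 10).
LHS: y^2 = 10^2 mod 37 = 26
RHS: x^3 + 29 x + 22 = 8^3 + 29*8 + 22 mod 37 = 26
LHS = RHS

Yes, on the curve


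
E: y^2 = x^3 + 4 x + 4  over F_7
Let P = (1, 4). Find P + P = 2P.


Doubling: s = (3 x1^2 + a) / (2 y1)
s = (3*1^2 + 4) / (2*4) mod 7 = 0
x3 = s^2 - 2 x1 mod 7 = 0^2 - 2*1 = 5
y3 = s (x1 - x3) - y1 mod 7 = 0 * (1 - 5) - 4 = 3

2P = (5, 3)


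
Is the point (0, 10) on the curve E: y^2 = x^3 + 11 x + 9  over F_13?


Check whether y^2 = x^3 + 11 x + 9 (mod 13) for (x, y) = (0, 10).
LHS: y^2 = 10^2 mod 13 = 9
RHS: x^3 + 11 x + 9 = 0^3 + 11*0 + 9 mod 13 = 9
LHS = RHS

Yes, on the curve


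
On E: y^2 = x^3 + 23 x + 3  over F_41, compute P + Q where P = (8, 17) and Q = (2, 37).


P != Q, so use the chord formula.
s = (y2 - y1) / (x2 - x1) = (20) / (35) mod 41 = 24
x3 = s^2 - x1 - x2 mod 41 = 24^2 - 8 - 2 = 33
y3 = s (x1 - x3) - y1 mod 41 = 24 * (8 - 33) - 17 = 39

P + Q = (33, 39)


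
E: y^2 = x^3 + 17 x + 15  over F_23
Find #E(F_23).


For each x in F_23, count y with y^2 = x^3 + 17 x + 15 mod 23:
  x = 3: RHS = 1, y in [1, 22]  -> 2 point(s)
  x = 4: RHS = 9, y in [3, 20]  -> 2 point(s)
  x = 5: RHS = 18, y in [8, 15]  -> 2 point(s)
  x = 9: RHS = 0, y in [0]  -> 1 point(s)
  x = 10: RHS = 12, y in [9, 14]  -> 2 point(s)
  x = 13: RHS = 18, y in [8, 15]  -> 2 point(s)
  x = 16: RHS = 13, y in [6, 17]  -> 2 point(s)
  x = 18: RHS = 12, y in [9, 14]  -> 2 point(s)
  x = 20: RHS = 6, y in [11, 12]  -> 2 point(s)
Affine points: 17. Add the point at infinity: total = 18.

#E(F_23) = 18


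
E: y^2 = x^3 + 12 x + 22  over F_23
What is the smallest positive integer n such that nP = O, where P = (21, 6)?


Compute successive multiples of P until we hit O:
  1P = (21, 6)
  2P = (8, 20)
  3P = (7, 9)
  4P = (13, 12)
  5P = (14, 6)
  6P = (11, 17)
  7P = (9, 13)
  8P = (5, 0)
  ... (continuing to 16P)
  16P = O

ord(P) = 16


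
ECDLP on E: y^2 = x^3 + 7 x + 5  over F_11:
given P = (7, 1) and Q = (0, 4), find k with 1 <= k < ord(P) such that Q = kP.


Enumerate multiples of P until we hit Q = (0, 4):
  1P = (7, 1)
  2P = (8, 10)
  3P = (0, 7)
  4P = (9, 7)
  5P = (4, 8)
  6P = (3, 8)
  7P = (2, 4)
  8P = (5, 0)
  9P = (2, 7)
  10P = (3, 3)
  11P = (4, 3)
  12P = (9, 4)
  13P = (0, 4)
Match found at i = 13.

k = 13


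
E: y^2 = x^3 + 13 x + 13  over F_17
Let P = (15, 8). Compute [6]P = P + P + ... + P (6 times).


k = 6 = 110_2 (binary, LSB first: 011)
Double-and-add from P = (15, 8):
  bit 0 = 0: acc unchanged = O
  bit 1 = 1: acc = O + (0, 8) = (0, 8)
  bit 2 = 1: acc = (0, 8) + (16, 13) = (9, 3)

6P = (9, 3)


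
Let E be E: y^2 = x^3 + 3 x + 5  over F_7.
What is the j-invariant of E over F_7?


Delta = -16(4 a^3 + 27 b^2) mod 7 = 2
-1728 * (4 a)^3 = -1728 * (4*3)^3 mod 7 = 6
j = 6 * 2^(-1) mod 7 = 3

j = 3 (mod 7)


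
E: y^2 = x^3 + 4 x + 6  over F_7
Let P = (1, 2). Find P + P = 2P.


Doubling: s = (3 x1^2 + a) / (2 y1)
s = (3*1^2 + 4) / (2*2) mod 7 = 0
x3 = s^2 - 2 x1 mod 7 = 0^2 - 2*1 = 5
y3 = s (x1 - x3) - y1 mod 7 = 0 * (1 - 5) - 2 = 5

2P = (5, 5)


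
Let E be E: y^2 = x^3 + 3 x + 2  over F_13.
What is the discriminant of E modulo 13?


4 a^3 + 27 b^2 = 4*3^3 + 27*2^2 = 108 + 108 = 216
Delta = -16 * (216) = -3456
Delta mod 13 = 2

Delta = 2 (mod 13)


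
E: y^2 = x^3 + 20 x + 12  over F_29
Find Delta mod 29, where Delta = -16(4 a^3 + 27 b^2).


4 a^3 + 27 b^2 = 4*20^3 + 27*12^2 = 32000 + 3888 = 35888
Delta = -16 * (35888) = -574208
Delta mod 29 = 21

Delta = 21 (mod 29)


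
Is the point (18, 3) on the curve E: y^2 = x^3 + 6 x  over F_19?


Check whether y^2 = x^3 + 6 x + 0 (mod 19) for (x, y) = (18, 3).
LHS: y^2 = 3^2 mod 19 = 9
RHS: x^3 + 6 x + 0 = 18^3 + 6*18 + 0 mod 19 = 12
LHS != RHS

No, not on the curve


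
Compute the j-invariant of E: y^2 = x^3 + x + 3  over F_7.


Delta = -16(4 a^3 + 27 b^2) mod 7 = 3
-1728 * (4 a)^3 = -1728 * (4*1)^3 mod 7 = 1
j = 1 * 3^(-1) mod 7 = 5

j = 5 (mod 7)


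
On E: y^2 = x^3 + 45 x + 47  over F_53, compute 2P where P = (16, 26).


Doubling: s = (3 x1^2 + a) / (2 y1)
s = (3*16^2 + 45) / (2*26) mod 53 = 35
x3 = s^2 - 2 x1 mod 53 = 35^2 - 2*16 = 27
y3 = s (x1 - x3) - y1 mod 53 = 35 * (16 - 27) - 26 = 13

2P = (27, 13)


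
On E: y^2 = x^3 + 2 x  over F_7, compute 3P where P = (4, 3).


k = 3 = 11_2 (binary, LSB first: 11)
Double-and-add from P = (4, 3):
  bit 0 = 1: acc = O + (4, 3) = (4, 3)
  bit 1 = 1: acc = (4, 3) + (0, 0) = (4, 4)

3P = (4, 4)


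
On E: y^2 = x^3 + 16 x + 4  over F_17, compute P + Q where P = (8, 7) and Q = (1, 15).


P != Q, so use the chord formula.
s = (y2 - y1) / (x2 - x1) = (8) / (10) mod 17 = 11
x3 = s^2 - x1 - x2 mod 17 = 11^2 - 8 - 1 = 10
y3 = s (x1 - x3) - y1 mod 17 = 11 * (8 - 10) - 7 = 5

P + Q = (10, 5)


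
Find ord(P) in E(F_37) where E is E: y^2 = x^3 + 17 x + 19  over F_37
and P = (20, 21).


Compute successive multiples of P until we hit O:
  1P = (20, 21)
  2P = (8, 36)
  3P = (36, 36)
  4P = (17, 35)
  5P = (30, 1)
  6P = (28, 32)
  7P = (25, 23)
  8P = (4, 15)
  ... (continuing to 18P)
  18P = O

ord(P) = 18


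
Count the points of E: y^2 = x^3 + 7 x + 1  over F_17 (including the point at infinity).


For each x in F_17, count y with y^2 = x^3 + 7 x + 1 mod 17:
  x = 0: RHS = 1, y in [1, 16]  -> 2 point(s)
  x = 1: RHS = 9, y in [3, 14]  -> 2 point(s)
  x = 3: RHS = 15, y in [7, 10]  -> 2 point(s)
  x = 4: RHS = 8, y in [5, 12]  -> 2 point(s)
  x = 5: RHS = 8, y in [5, 12]  -> 2 point(s)
  x = 6: RHS = 4, y in [2, 15]  -> 2 point(s)
  x = 7: RHS = 2, y in [6, 11]  -> 2 point(s)
  x = 8: RHS = 8, y in [5, 12]  -> 2 point(s)
  x = 10: RHS = 0, y in [0]  -> 1 point(s)
  x = 11: RHS = 15, y in [7, 10]  -> 2 point(s)
  x = 14: RHS = 4, y in [2, 15]  -> 2 point(s)
  x = 15: RHS = 13, y in [8, 9]  -> 2 point(s)
Affine points: 23. Add the point at infinity: total = 24.

#E(F_17) = 24


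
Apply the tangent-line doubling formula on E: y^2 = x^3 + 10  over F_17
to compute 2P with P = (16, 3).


Doubling: s = (3 x1^2 + a) / (2 y1)
s = (3*16^2 + 0) / (2*3) mod 17 = 9
x3 = s^2 - 2 x1 mod 17 = 9^2 - 2*16 = 15
y3 = s (x1 - x3) - y1 mod 17 = 9 * (16 - 15) - 3 = 6

2P = (15, 6)


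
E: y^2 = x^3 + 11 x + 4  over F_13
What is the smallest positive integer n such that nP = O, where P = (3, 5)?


Compute successive multiples of P until we hit O:
  1P = (3, 5)
  2P = (10, 10)
  3P = (9, 0)
  4P = (10, 3)
  5P = (3, 8)
  6P = O

ord(P) = 6


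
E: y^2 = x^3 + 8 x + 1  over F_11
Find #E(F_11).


For each x in F_11, count y with y^2 = x^3 + 8 x + 1 mod 11:
  x = 0: RHS = 1, y in [1, 10]  -> 2 point(s)
  x = 2: RHS = 3, y in [5, 6]  -> 2 point(s)
  x = 4: RHS = 9, y in [3, 8]  -> 2 point(s)
  x = 5: RHS = 1, y in [1, 10]  -> 2 point(s)
  x = 6: RHS = 1, y in [1, 10]  -> 2 point(s)
  x = 7: RHS = 4, y in [2, 9]  -> 2 point(s)
  x = 8: RHS = 5, y in [4, 7]  -> 2 point(s)
  x = 10: RHS = 3, y in [5, 6]  -> 2 point(s)
Affine points: 16. Add the point at infinity: total = 17.

#E(F_11) = 17


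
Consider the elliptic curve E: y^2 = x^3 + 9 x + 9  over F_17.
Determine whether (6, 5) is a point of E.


Check whether y^2 = x^3 + 9 x + 9 (mod 17) for (x, y) = (6, 5).
LHS: y^2 = 5^2 mod 17 = 8
RHS: x^3 + 9 x + 9 = 6^3 + 9*6 + 9 mod 17 = 7
LHS != RHS

No, not on the curve


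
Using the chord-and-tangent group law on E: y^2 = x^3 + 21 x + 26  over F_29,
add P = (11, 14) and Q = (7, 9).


P != Q, so use the chord formula.
s = (y2 - y1) / (x2 - x1) = (24) / (25) mod 29 = 23
x3 = s^2 - x1 - x2 mod 29 = 23^2 - 11 - 7 = 18
y3 = s (x1 - x3) - y1 mod 29 = 23 * (11 - 18) - 14 = 28

P + Q = (18, 28)


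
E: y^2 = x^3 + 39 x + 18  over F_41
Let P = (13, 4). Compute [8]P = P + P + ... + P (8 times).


k = 8 = 1000_2 (binary, LSB first: 0001)
Double-and-add from P = (13, 4):
  bit 0 = 0: acc unchanged = O
  bit 1 = 0: acc unchanged = O
  bit 2 = 0: acc unchanged = O
  bit 3 = 1: acc = O + (13, 37) = (13, 37)

8P = (13, 37)


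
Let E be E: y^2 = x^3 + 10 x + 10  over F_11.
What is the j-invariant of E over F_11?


Delta = -16(4 a^3 + 27 b^2) mod 11 = 6
-1728 * (4 a)^3 = -1728 * (4*10)^3 mod 11 = 9
j = 9 * 6^(-1) mod 11 = 7

j = 7 (mod 11)


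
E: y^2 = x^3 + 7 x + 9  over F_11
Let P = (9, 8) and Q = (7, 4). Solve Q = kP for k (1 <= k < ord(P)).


Enumerate multiples of P until we hit Q = (7, 4):
  1P = (9, 8)
  2P = (7, 4)
Match found at i = 2.

k = 2
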